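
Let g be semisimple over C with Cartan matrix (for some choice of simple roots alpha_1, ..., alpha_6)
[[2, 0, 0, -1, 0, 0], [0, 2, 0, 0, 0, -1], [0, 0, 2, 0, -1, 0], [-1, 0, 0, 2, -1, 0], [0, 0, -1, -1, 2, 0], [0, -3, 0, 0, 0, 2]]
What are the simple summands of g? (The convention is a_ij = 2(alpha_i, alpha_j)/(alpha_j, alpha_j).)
A4 + G2

The diagram associated to this matrix has two connected components: the simple roots {alpha_1, alpha_3, alpha_4, alpha_5} form a chain of 4 nodes with single edges (A_4), and {alpha_2, alpha_6} form two nodes joined by a triple edge (G_2). A semisimple Lie algebra decomposes uniquely as the direct sum of simple ideals, one per connected component of its Dynkin diagram, so g ≅ A_4 ⊕ G_2 (dimension 24 + 14 = 38).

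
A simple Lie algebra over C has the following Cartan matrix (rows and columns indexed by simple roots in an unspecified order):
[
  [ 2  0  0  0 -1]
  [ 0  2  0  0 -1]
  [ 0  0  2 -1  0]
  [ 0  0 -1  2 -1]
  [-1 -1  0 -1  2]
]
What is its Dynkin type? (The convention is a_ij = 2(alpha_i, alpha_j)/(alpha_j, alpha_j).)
The matrix has rank 5 with 2's on the diagonal. Reading the off-diagonal entries as Dynkin edges (a single edge where a_ij = a_ji = -1; a double or triple edge where a_ij * a_ji = 2 or 3), the diagram is a chain of 3 nodes with a fork of two nodes at one end (D_5). One simple-root ordering that puts it in standard form is (alpha_3, alpha_4, alpha_5, alpha_2, alpha_1). So the algebra is type D_5, i.e. so(10).

D_5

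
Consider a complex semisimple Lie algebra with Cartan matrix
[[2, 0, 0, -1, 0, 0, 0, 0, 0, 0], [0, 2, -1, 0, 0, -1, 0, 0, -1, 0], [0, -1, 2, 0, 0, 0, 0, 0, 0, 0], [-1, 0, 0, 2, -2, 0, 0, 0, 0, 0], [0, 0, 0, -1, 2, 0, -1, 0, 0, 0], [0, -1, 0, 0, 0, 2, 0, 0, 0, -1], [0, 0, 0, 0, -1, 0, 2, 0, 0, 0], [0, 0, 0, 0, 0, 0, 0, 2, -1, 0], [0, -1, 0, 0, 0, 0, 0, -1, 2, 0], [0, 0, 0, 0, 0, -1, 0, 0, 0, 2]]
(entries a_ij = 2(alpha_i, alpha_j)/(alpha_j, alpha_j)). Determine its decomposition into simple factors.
The diagram associated to this matrix has two connected components: the simple roots {alpha_2, alpha_3, alpha_6, alpha_8, alpha_9, alpha_10} form a chain of 5 nodes with one extra node attached to the third node from one end (E_6), and {alpha_1, alpha_4, alpha_5, alpha_7} form a chain of 4 nodes with a double edge between the middle two (F_4). A semisimple Lie algebra decomposes uniquely as the direct sum of simple ideals, one per connected component of its Dynkin diagram, so g ≅ E_6 ⊕ F_4 (dimension 78 + 52 = 130).

E6 + F4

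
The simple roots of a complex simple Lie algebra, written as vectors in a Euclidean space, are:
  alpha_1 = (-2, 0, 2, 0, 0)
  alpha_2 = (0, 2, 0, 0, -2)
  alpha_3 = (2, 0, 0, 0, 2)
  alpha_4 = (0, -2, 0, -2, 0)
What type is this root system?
Compute the Cartan integers a_ij = 2(alpha_i, alpha_j)/(alpha_j, alpha_j); the resulting 4x4 Cartan matrix is
[[2, 0, -1, 0], [0, 2, -1, -1], [-1, -1, 2, 0], [0, -1, 0, 2]].
All simple roots have the same length, so the diagram is simply laced. The associated Dynkin diagram is a chain of 4 nodes with single edges (A_4), so the type is A_4 (the algebra sl(5)).

A4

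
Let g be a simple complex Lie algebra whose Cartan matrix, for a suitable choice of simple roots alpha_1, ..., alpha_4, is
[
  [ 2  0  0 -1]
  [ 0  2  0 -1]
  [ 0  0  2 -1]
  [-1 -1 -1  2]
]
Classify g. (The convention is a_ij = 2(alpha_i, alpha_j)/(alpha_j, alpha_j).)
D4

The matrix has rank 4 with 2's on the diagonal. Reading the off-diagonal entries as Dynkin edges (a single edge where a_ij = a_ji = -1; a double or triple edge where a_ij * a_ji = 2 or 3), the diagram is a chain of 2 nodes with a fork of two nodes at one end (D_4). One simple-root ordering that puts it in standard form is (alpha_2, alpha_4, alpha_3, alpha_1). So the algebra is type D_4, i.e. so(8).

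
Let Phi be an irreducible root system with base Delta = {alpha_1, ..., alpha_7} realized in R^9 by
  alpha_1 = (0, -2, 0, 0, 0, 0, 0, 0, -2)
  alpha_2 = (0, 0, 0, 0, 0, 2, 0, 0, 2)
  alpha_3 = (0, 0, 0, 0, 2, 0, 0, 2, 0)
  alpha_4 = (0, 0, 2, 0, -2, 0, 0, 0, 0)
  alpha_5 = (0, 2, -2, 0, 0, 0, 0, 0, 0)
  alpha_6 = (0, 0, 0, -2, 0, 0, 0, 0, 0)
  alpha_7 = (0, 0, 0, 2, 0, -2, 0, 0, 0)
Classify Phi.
Compute the Cartan integers a_ij = 2(alpha_i, alpha_j)/(alpha_j, alpha_j); the resulting 7x7 Cartan matrix is
[[2, -1, 0, 0, -1, 0, 0], [-1, 2, 0, 0, 0, 0, -1], [0, 0, 2, -1, 0, 0, 0], [0, 0, -1, 2, -1, 0, 0], [-1, 0, 0, -1, 2, 0, 0], [0, 0, 0, 0, 0, 2, -1], [0, -1, 0, 0, 0, -2, 2]].
The roots have two lengths (squared-length ratio 2:1); the short ones are alpha_{6}. The associated Dynkin diagram is a chain of 7 nodes with a double edge at one end; the terminal node there is the unique short simple root (B_7), so the type is B_7 (the algebra so(15)).

B7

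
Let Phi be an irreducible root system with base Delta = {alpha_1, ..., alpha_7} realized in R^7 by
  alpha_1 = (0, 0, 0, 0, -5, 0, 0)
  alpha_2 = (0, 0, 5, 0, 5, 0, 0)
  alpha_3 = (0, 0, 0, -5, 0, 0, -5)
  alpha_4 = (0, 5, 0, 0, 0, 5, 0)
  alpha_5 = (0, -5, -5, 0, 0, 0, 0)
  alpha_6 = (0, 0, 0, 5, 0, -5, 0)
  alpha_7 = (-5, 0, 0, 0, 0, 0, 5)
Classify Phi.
Compute the Cartan integers a_ij = 2(alpha_i, alpha_j)/(alpha_j, alpha_j); the resulting 7x7 Cartan matrix is
[[2, -1, 0, 0, 0, 0, 0], [-2, 2, 0, 0, -1, 0, 0], [0, 0, 2, 0, 0, -1, -1], [0, 0, 0, 2, -1, -1, 0], [0, -1, 0, -1, 2, 0, 0], [0, 0, -1, -1, 0, 2, 0], [0, 0, -1, 0, 0, 0, 2]].
The roots have two lengths (squared-length ratio 2:1); the short ones are alpha_{1}. The associated Dynkin diagram is a chain of 7 nodes with a double edge at one end; the terminal node there is the unique short simple root (B_7), so the type is B_7 (the algebra so(15)).

B_7 (so(15))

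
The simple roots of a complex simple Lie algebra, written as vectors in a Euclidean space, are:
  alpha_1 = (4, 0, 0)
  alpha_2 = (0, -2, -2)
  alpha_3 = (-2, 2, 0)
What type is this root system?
C3

Compute the Cartan integers a_ij = 2(alpha_i, alpha_j)/(alpha_j, alpha_j); the resulting 3x3 Cartan matrix is
[[2, 0, -2], [0, 2, -1], [-1, -1, 2]].
The roots have two lengths (squared-length ratio 2:1); the short ones are alpha_{2,3}. The associated Dynkin diagram is a chain of 3 nodes with a double edge at one end; the terminal node there is the unique long simple root (C_3), so the type is C_3 (the algebra sp(6)).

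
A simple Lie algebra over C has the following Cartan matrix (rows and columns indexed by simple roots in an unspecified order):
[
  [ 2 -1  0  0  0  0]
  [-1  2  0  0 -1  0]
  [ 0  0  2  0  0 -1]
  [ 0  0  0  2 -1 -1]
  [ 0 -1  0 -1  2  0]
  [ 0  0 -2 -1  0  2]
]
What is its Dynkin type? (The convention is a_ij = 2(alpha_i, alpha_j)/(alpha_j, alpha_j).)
B_6

The matrix has rank 6 with 2's on the diagonal. Reading the off-diagonal entries as Dynkin edges (a single edge where a_ij = a_ji = -1; a double or triple edge where a_ij * a_ji = 2 or 3), the diagram is a chain of 6 nodes with a double edge at one end; the terminal node there is the unique short simple root (B_6). One simple-root ordering that puts it in standard form is (alpha_1, alpha_2, alpha_5, alpha_4, alpha_6, alpha_3). So the algebra is type B_6, i.e. so(13).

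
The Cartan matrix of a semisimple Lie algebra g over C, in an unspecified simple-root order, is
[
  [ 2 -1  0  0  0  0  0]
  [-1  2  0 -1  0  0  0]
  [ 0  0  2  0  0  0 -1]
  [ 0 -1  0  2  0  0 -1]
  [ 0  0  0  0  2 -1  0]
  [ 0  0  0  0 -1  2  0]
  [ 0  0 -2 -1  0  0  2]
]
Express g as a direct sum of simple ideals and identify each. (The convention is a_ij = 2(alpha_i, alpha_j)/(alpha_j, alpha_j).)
A_2 + B_5

The diagram associated to this matrix has two connected components: the simple roots {alpha_5, alpha_6} form a chain of 2 nodes with single edges (A_2), and {alpha_1, alpha_2, alpha_3, alpha_4, alpha_7} form a chain of 5 nodes with a double edge at one end; the terminal node there is the unique short simple root (B_5). A semisimple Lie algebra decomposes uniquely as the direct sum of simple ideals, one per connected component of its Dynkin diagram, so g ≅ A_2 ⊕ B_5 (dimension 8 + 55 = 63).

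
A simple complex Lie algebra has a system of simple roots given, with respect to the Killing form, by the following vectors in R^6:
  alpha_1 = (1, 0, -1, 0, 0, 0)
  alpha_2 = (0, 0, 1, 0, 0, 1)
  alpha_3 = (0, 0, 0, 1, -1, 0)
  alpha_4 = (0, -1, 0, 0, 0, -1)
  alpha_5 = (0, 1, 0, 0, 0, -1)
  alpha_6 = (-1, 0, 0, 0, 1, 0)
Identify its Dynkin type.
type D_6

Compute the Cartan integers a_ij = 2(alpha_i, alpha_j)/(alpha_j, alpha_j); the resulting 6x6 Cartan matrix is
[[2, -1, 0, 0, 0, -1], [-1, 2, 0, -1, -1, 0], [0, 0, 2, 0, 0, -1], [0, -1, 0, 2, 0, 0], [0, -1, 0, 0, 2, 0], [-1, 0, -1, 0, 0, 2]].
All simple roots have the same length, so the diagram is simply laced. The associated Dynkin diagram is a chain of 4 nodes with a fork of two nodes at one end (D_6), so the type is D_6 (the algebra so(12)).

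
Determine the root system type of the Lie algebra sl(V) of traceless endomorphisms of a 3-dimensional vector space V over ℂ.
This is sl(3), which has dimension 3^2 - 1 = 8 and rank 3 - 1 = 2 (a Cartan subalgebra is the diagonal traceless matrices). In the classification of classical Lie algebras, the special linear algebra sl(n+1) has type A_n; here n = 2, so the Dynkin diagram is a chain of 2 nodes with single edges (A_2). Hence the type is A_2.

A_2 (sl(3))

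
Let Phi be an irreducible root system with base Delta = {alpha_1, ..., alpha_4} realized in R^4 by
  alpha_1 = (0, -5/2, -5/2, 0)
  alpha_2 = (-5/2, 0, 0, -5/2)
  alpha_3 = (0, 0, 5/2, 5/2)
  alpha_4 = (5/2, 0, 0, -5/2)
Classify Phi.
Compute the Cartan integers a_ij = 2(alpha_i, alpha_j)/(alpha_j, alpha_j); the resulting 4x4 Cartan matrix is
[[2, 0, -1, 0], [0, 2, -1, 0], [-1, -1, 2, -1], [0, 0, -1, 2]].
All simple roots have the same length, so the diagram is simply laced. The associated Dynkin diagram is a chain of 2 nodes with a fork of two nodes at one end (D_4), so the type is D_4 (the algebra so(8)).

D_4 (so(8))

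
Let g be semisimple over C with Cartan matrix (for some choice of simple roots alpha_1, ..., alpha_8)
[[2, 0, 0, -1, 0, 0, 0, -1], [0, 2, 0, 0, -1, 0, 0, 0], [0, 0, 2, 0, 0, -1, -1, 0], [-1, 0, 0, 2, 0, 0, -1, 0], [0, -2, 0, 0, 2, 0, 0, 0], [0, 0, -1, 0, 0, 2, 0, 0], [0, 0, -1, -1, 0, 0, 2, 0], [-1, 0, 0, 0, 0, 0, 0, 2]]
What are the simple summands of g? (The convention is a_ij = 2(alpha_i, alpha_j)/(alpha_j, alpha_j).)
The diagram associated to this matrix has two connected components: the simple roots {alpha_1, alpha_3, alpha_4, alpha_6, alpha_7, alpha_8} form a chain of 6 nodes with single edges (A_6), and {alpha_2, alpha_5} form a chain of 2 nodes with a double edge at one end; the terminal node there is the unique short simple root (B_2). A semisimple Lie algebra decomposes uniquely as the direct sum of simple ideals, one per connected component of its Dynkin diagram, so g ≅ A_6 ⊕ B_2 (dimension 48 + 10 = 58).

A6 + B2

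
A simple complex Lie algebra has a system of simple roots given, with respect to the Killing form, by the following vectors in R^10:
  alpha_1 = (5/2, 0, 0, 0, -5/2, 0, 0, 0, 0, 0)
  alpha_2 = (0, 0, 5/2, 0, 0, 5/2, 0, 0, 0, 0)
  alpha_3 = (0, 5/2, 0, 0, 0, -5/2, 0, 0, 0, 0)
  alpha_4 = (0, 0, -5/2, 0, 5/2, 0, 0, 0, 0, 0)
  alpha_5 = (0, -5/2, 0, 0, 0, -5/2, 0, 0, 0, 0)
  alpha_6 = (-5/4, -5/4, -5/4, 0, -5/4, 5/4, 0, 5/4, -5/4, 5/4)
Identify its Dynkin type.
E6

Compute the Cartan integers a_ij = 2(alpha_i, alpha_j)/(alpha_j, alpha_j); the resulting 6x6 Cartan matrix is
[[2, 0, 0, -1, 0, 0], [0, 2, -1, -1, -1, 0], [0, -1, 2, 0, 0, -1], [-1, -1, 0, 2, 0, 0], [0, -1, 0, 0, 2, 0], [0, 0, -1, 0, 0, 2]].
All simple roots have the same length, so the diagram is simply laced. The associated Dynkin diagram is a chain of 5 nodes with one extra node attached to the third node from one end (E_6), so the type is E_6.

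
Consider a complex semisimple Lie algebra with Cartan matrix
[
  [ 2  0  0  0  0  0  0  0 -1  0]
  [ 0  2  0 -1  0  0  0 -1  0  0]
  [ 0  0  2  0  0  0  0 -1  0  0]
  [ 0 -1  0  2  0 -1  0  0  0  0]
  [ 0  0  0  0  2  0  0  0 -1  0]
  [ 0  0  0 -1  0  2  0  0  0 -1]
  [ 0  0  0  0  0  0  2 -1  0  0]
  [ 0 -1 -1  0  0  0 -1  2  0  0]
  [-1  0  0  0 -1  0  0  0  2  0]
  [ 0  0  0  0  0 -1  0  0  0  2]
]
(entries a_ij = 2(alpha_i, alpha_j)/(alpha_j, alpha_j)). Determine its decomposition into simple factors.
A3 + D7

The diagram associated to this matrix has two connected components: the simple roots {alpha_1, alpha_5, alpha_9} form a chain of 3 nodes with single edges (A_3), and {alpha_2, alpha_3, alpha_4, alpha_6, alpha_7, alpha_8, alpha_10} form a chain of 5 nodes with a fork of two nodes at one end (D_7). A semisimple Lie algebra decomposes uniquely as the direct sum of simple ideals, one per connected component of its Dynkin diagram, so g ≅ A_3 ⊕ D_7 (dimension 15 + 91 = 106).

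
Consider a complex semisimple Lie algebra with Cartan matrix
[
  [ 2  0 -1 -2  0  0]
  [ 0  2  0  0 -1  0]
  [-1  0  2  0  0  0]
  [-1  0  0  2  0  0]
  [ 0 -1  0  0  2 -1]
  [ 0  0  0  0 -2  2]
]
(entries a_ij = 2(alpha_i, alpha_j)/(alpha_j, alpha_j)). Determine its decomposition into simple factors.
B_3 (so(7)) + C_3 (sp(6))

The diagram associated to this matrix has two connected components: the simple roots {alpha_1, alpha_3, alpha_4} form a chain of 3 nodes with a double edge at one end; the terminal node there is the unique short simple root (B_3), and {alpha_2, alpha_5, alpha_6} form a chain of 3 nodes with a double edge at one end; the terminal node there is the unique long simple root (C_3). A semisimple Lie algebra decomposes uniquely as the direct sum of simple ideals, one per connected component of its Dynkin diagram, so g ≅ B_3 ⊕ C_3 (dimension 21 + 21 = 42).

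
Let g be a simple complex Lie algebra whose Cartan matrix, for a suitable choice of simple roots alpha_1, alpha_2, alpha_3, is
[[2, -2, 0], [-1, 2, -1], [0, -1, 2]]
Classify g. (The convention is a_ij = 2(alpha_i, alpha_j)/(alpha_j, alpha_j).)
The matrix has rank 3 with 2's on the diagonal. Reading the off-diagonal entries as Dynkin edges (a single edge where a_ij = a_ji = -1; a double or triple edge where a_ij * a_ji = 2 or 3), the diagram is a chain of 3 nodes with a double edge at one end; the terminal node there is the unique long simple root (C_3). One simple-root ordering that puts it in standard form is (alpha_3, alpha_2, alpha_1). So the algebra is type C_3, i.e. sp(6).

C_3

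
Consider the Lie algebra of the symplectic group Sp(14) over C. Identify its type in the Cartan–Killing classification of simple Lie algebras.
This is sp(14), which has dimension 14(14+1)/2 = 105 and rank 14/2 = 7. In the classification of classical Lie algebras, the symplectic algebra sp(2n) has type C_n; here n = 7, so the Dynkin diagram is a chain of 7 nodes with a double edge at one end; the terminal node there is the unique long simple root (C_7). Hence the type is C_7.

C_7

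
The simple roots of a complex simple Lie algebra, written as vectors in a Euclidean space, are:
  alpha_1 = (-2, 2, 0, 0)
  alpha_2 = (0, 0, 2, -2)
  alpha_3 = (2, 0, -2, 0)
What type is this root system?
Compute the Cartan integers a_ij = 2(alpha_i, alpha_j)/(alpha_j, alpha_j); the resulting 3x3 Cartan matrix is
[[2, 0, -1], [0, 2, -1], [-1, -1, 2]].
All simple roots have the same length, so the diagram is simply laced. The associated Dynkin diagram is a chain of 3 nodes with single edges (A_3), so the type is A_3 (the algebra sl(4)).

A_3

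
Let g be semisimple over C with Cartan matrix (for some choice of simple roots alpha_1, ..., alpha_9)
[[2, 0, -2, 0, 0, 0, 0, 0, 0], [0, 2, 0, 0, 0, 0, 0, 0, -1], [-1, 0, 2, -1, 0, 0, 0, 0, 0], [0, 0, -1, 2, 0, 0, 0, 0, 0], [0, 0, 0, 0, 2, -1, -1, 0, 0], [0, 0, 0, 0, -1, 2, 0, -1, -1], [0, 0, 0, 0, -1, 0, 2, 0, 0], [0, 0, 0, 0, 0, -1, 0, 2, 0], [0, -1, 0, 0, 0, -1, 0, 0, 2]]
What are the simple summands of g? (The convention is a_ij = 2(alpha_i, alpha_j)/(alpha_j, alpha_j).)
The diagram associated to this matrix has two connected components: the simple roots {alpha_1, alpha_3, alpha_4} form a chain of 3 nodes with a double edge at one end; the terminal node there is the unique long simple root (C_3), and {alpha_2, alpha_5, alpha_6, alpha_7, alpha_8, alpha_9} form a chain of 5 nodes with one extra node attached to the third node from one end (E_6). A semisimple Lie algebra decomposes uniquely as the direct sum of simple ideals, one per connected component of its Dynkin diagram, so g ≅ C_3 ⊕ E_6 (dimension 21 + 78 = 99).

C_3 (sp(6)) + E_6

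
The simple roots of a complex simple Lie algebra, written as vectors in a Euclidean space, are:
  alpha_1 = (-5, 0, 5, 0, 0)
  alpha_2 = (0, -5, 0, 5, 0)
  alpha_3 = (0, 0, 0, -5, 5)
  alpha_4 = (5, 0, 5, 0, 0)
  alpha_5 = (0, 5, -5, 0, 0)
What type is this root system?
type D_5

Compute the Cartan integers a_ij = 2(alpha_i, alpha_j)/(alpha_j, alpha_j); the resulting 5x5 Cartan matrix is
[[2, 0, 0, 0, -1], [0, 2, -1, 0, -1], [0, -1, 2, 0, 0], [0, 0, 0, 2, -1], [-1, -1, 0, -1, 2]].
All simple roots have the same length, so the diagram is simply laced. The associated Dynkin diagram is a chain of 3 nodes with a fork of two nodes at one end (D_5), so the type is D_5 (the algebra so(10)).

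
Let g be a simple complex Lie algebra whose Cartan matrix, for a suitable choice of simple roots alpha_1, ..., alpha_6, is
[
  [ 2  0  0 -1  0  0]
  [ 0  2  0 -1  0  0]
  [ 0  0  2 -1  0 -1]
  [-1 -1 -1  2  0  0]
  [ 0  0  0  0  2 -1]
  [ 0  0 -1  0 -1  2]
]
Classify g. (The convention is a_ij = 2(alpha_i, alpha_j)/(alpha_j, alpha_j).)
The matrix has rank 6 with 2's on the diagonal. Reading the off-diagonal entries as Dynkin edges (a single edge where a_ij = a_ji = -1; a double or triple edge where a_ij * a_ji = 2 or 3), the diagram is a chain of 4 nodes with a fork of two nodes at one end (D_6). One simple-root ordering that puts it in standard form is (alpha_5, alpha_6, alpha_3, alpha_4, alpha_2, alpha_1). So the algebra is type D_6, i.e. so(12).

type D_6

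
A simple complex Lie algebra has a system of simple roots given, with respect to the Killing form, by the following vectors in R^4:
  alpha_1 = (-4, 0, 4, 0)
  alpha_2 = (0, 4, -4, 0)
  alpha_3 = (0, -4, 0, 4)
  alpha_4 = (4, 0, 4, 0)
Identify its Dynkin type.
type D_4

Compute the Cartan integers a_ij = 2(alpha_i, alpha_j)/(alpha_j, alpha_j); the resulting 4x4 Cartan matrix is
[[2, -1, 0, 0], [-1, 2, -1, -1], [0, -1, 2, 0], [0, -1, 0, 2]].
All simple roots have the same length, so the diagram is simply laced. The associated Dynkin diagram is a chain of 2 nodes with a fork of two nodes at one end (D_4), so the type is D_4 (the algebra so(8)).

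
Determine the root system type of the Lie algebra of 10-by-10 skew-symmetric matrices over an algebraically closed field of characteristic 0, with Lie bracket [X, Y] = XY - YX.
This is so(10) with 10 even, which has dimension 10(10-1)/2 = 45 and rank 10/2 = 5. In the classification of classical Lie algebras, the orthogonal algebra so(2n) in an even number of variables has type D_n; here n = 5, so the Dynkin diagram is a chain of 3 nodes with a fork of two nodes at one end (D_5). Hence the type is D_5.

D_5 (so(10))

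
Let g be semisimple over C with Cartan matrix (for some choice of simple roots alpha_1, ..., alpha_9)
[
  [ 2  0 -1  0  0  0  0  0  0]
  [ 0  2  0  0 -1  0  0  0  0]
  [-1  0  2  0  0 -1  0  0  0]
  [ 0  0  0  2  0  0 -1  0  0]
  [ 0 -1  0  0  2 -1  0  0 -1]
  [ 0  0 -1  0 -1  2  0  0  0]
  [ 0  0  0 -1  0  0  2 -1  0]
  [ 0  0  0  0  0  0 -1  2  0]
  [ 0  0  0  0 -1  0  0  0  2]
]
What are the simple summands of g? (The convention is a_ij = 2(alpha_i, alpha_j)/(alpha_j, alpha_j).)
A_3 ⊕ D_6

The diagram associated to this matrix has two connected components: the simple roots {alpha_4, alpha_7, alpha_8} form a chain of 3 nodes with single edges (A_3), and {alpha_1, alpha_2, alpha_3, alpha_5, alpha_6, alpha_9} form a chain of 4 nodes with a fork of two nodes at one end (D_6). A semisimple Lie algebra decomposes uniquely as the direct sum of simple ideals, one per connected component of its Dynkin diagram, so g ≅ A_3 ⊕ D_6 (dimension 15 + 66 = 81).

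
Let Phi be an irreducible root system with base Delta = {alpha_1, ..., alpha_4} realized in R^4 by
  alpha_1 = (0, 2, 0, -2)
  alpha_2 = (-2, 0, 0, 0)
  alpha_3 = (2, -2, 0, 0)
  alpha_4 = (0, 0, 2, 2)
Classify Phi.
Compute the Cartan integers a_ij = 2(alpha_i, alpha_j)/(alpha_j, alpha_j); the resulting 4x4 Cartan matrix is
[[2, 0, -1, -1], [0, 2, -1, 0], [-1, -2, 2, 0], [-1, 0, 0, 2]].
The roots have two lengths (squared-length ratio 2:1); the short ones are alpha_{2}. The associated Dynkin diagram is a chain of 4 nodes with a double edge at one end; the terminal node there is the unique short simple root (B_4), so the type is B_4 (the algebra so(9)).

B4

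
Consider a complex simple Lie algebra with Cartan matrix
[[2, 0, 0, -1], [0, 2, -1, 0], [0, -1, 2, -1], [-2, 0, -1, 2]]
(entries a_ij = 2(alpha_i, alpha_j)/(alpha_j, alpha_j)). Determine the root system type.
B4

The matrix has rank 4 with 2's on the diagonal. Reading the off-diagonal entries as Dynkin edges (a single edge where a_ij = a_ji = -1; a double or triple edge where a_ij * a_ji = 2 or 3), the diagram is a chain of 4 nodes with a double edge at one end; the terminal node there is the unique short simple root (B_4). One simple-root ordering that puts it in standard form is (alpha_2, alpha_3, alpha_4, alpha_1). So the algebra is type B_4, i.e. so(9).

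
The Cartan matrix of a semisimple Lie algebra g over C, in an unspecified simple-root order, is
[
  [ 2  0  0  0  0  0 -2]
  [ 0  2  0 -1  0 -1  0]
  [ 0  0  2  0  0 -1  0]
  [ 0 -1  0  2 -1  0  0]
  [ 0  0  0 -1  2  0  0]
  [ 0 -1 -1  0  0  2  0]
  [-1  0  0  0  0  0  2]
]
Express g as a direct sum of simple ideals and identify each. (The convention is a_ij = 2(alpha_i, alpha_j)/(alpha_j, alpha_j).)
The diagram associated to this matrix has two connected components: the simple roots {alpha_2, alpha_3, alpha_4, alpha_5, alpha_6} form a chain of 5 nodes with single edges (A_5), and {alpha_1, alpha_7} form a chain of 2 nodes with a double edge at one end; the terminal node there is the unique short simple root (B_2). A semisimple Lie algebra decomposes uniquely as the direct sum of simple ideals, one per connected component of its Dynkin diagram, so g ≅ A_5 ⊕ B_2 (dimension 35 + 10 = 45).

type A_5 + type B_2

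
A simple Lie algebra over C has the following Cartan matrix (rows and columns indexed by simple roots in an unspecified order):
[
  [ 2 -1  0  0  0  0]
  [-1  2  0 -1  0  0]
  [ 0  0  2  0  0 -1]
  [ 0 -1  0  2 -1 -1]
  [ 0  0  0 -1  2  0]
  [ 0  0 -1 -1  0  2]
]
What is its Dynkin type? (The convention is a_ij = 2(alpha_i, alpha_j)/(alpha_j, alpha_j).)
E_6

The matrix has rank 6 with 2's on the diagonal. Reading the off-diagonal entries as Dynkin edges (a single edge where a_ij = a_ji = -1; a double or triple edge where a_ij * a_ji = 2 or 3), the diagram is a chain of 5 nodes with one extra node attached to the third node from one end (E_6). One simple-root ordering that puts it in standard form is (alpha_3, alpha_5, alpha_6, alpha_4, alpha_2, alpha_1). So the algebra is type E_6.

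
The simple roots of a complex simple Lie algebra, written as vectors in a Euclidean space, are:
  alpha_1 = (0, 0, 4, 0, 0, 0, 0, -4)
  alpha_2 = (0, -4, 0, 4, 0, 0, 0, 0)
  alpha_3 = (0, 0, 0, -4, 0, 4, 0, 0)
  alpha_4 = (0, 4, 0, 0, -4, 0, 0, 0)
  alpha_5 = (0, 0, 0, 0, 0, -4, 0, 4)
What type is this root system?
A_5

Compute the Cartan integers a_ij = 2(alpha_i, alpha_j)/(alpha_j, alpha_j); the resulting 5x5 Cartan matrix is
[[2, 0, 0, 0, -1], [0, 2, -1, -1, 0], [0, -1, 2, 0, -1], [0, -1, 0, 2, 0], [-1, 0, -1, 0, 2]].
All simple roots have the same length, so the diagram is simply laced. The associated Dynkin diagram is a chain of 5 nodes with single edges (A_5), so the type is A_5 (the algebra sl(6)).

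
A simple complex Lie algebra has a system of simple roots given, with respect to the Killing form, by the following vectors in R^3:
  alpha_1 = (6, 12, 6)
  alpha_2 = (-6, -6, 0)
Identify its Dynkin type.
G2

Compute the Cartan integers a_ij = 2(alpha_i, alpha_j)/(alpha_j, alpha_j); the resulting 2x2 Cartan matrix is
[[2, -3], [-1, 2]].
The roots have two lengths (squared-length ratio 3:1); the short ones are alpha_{2}. The associated Dynkin diagram is two nodes joined by a triple edge (G_2), so the type is G_2.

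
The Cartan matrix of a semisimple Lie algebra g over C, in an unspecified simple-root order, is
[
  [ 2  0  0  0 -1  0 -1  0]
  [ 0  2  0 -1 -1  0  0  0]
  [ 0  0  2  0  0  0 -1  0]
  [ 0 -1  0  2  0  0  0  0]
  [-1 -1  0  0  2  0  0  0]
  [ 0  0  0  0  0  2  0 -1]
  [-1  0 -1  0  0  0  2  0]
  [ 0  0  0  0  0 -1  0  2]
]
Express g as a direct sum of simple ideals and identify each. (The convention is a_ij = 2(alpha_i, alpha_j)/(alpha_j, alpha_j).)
type A_2 ⊕ type A_6

The diagram associated to this matrix has two connected components: the simple roots {alpha_6, alpha_8} form a chain of 2 nodes with single edges (A_2), and {alpha_1, alpha_2, alpha_3, alpha_4, alpha_5, alpha_7} form a chain of 6 nodes with single edges (A_6). A semisimple Lie algebra decomposes uniquely as the direct sum of simple ideals, one per connected component of its Dynkin diagram, so g ≅ A_2 ⊕ A_6 (dimension 8 + 48 = 56).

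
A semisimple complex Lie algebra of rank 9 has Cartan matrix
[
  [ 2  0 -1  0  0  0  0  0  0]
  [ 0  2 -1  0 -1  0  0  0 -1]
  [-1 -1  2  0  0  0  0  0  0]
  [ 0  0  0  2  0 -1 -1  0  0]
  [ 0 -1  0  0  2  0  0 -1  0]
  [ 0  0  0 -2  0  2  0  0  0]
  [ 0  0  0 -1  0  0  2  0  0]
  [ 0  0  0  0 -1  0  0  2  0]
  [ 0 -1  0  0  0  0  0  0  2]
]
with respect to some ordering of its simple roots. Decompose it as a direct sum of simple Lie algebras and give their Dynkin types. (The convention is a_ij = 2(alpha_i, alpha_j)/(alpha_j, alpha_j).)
The diagram associated to this matrix has two connected components: the simple roots {alpha_4, alpha_6, alpha_7} form a chain of 3 nodes with a double edge at one end; the terminal node there is the unique long simple root (C_3), and {alpha_1, alpha_2, alpha_3, alpha_5, alpha_8, alpha_9} form a chain of 5 nodes with one extra node attached to the third node from one end (E_6). A semisimple Lie algebra decomposes uniquely as the direct sum of simple ideals, one per connected component of its Dynkin diagram, so g ≅ C_3 ⊕ E_6 (dimension 21 + 78 = 99).

C_3 + E_6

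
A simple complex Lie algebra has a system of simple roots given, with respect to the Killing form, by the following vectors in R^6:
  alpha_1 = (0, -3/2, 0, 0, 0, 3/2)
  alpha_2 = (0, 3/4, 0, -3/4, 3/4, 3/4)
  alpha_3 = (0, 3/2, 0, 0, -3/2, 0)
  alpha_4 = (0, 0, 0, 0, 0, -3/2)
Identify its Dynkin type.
F_4

Compute the Cartan integers a_ij = 2(alpha_i, alpha_j)/(alpha_j, alpha_j); the resulting 4x4 Cartan matrix is
[[2, 0, -1, -2], [0, 2, 0, -1], [-1, 0, 2, 0], [-1, -1, 0, 2]].
The roots have two lengths (squared-length ratio 2:1); the short ones are alpha_{2,4}. The associated Dynkin diagram is a chain of 4 nodes with a double edge between the middle two (F_4), so the type is F_4.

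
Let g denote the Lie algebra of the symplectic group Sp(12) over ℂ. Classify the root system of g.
This is sp(12), which has dimension 12(12+1)/2 = 78 and rank 12/2 = 6. In the classification of classical Lie algebras, the symplectic algebra sp(2n) has type C_n; here n = 6, so the Dynkin diagram is a chain of 6 nodes with a double edge at one end; the terminal node there is the unique long simple root (C_6). Hence the type is C_6.

C_6 (sp(12))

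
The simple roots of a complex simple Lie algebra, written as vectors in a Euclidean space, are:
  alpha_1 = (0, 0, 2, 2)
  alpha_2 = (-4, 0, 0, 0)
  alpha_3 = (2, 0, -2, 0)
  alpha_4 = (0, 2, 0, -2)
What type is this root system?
C_4 (sp(8))

Compute the Cartan integers a_ij = 2(alpha_i, alpha_j)/(alpha_j, alpha_j); the resulting 4x4 Cartan matrix is
[[2, 0, -1, -1], [0, 2, -2, 0], [-1, -1, 2, 0], [-1, 0, 0, 2]].
The roots have two lengths (squared-length ratio 2:1); the short ones are alpha_{1,3,4}. The associated Dynkin diagram is a chain of 4 nodes with a double edge at one end; the terminal node there is the unique long simple root (C_4), so the type is C_4 (the algebra sp(8)).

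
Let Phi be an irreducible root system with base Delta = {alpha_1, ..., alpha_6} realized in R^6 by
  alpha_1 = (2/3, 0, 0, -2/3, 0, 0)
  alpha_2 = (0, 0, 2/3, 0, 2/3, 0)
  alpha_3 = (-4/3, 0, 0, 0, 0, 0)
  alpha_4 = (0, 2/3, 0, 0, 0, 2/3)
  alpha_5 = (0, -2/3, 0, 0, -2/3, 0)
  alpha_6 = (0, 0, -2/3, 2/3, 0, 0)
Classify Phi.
C6

Compute the Cartan integers a_ij = 2(alpha_i, alpha_j)/(alpha_j, alpha_j); the resulting 6x6 Cartan matrix is
[[2, 0, -1, 0, 0, -1], [0, 2, 0, 0, -1, -1], [-2, 0, 2, 0, 0, 0], [0, 0, 0, 2, -1, 0], [0, -1, 0, -1, 2, 0], [-1, -1, 0, 0, 0, 2]].
The roots have two lengths (squared-length ratio 2:1); the short ones are alpha_{1,2,4,5,6}. The associated Dynkin diagram is a chain of 6 nodes with a double edge at one end; the terminal node there is the unique long simple root (C_6), so the type is C_6 (the algebra sp(12)).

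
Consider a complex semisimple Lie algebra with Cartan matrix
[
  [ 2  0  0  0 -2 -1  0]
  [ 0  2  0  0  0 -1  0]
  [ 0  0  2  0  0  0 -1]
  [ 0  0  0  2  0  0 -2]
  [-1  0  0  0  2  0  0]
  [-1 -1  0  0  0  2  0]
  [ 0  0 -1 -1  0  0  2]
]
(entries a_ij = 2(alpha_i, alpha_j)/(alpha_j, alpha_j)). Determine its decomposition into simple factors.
The diagram associated to this matrix has two connected components: the simple roots {alpha_1, alpha_2, alpha_5, alpha_6} form a chain of 4 nodes with a double edge at one end; the terminal node there is the unique short simple root (B_4), and {alpha_3, alpha_4, alpha_7} form a chain of 3 nodes with a double edge at one end; the terminal node there is the unique long simple root (C_3). A semisimple Lie algebra decomposes uniquely as the direct sum of simple ideals, one per connected component of its Dynkin diagram, so g ≅ B_4 ⊕ C_3 (dimension 36 + 21 = 57).

B_4 (so(9)) ⊕ C_3 (sp(6))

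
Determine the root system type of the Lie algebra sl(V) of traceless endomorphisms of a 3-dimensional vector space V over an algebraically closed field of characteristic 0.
type A_2

This is sl(3), which has dimension 3^2 - 1 = 8 and rank 3 - 1 = 2 (a Cartan subalgebra is the diagonal traceless matrices). In the classification of classical Lie algebras, the special linear algebra sl(n+1) has type A_n; here n = 2, so the Dynkin diagram is a chain of 2 nodes with single edges (A_2). Hence the type is A_2.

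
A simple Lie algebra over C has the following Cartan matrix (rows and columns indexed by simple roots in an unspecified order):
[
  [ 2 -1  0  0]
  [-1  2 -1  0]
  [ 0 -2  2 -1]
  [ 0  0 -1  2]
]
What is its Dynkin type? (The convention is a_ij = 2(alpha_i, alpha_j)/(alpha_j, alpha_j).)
F_4

The matrix has rank 4 with 2's on the diagonal. Reading the off-diagonal entries as Dynkin edges (a single edge where a_ij = a_ji = -1; a double or triple edge where a_ij * a_ji = 2 or 3), the diagram is a chain of 4 nodes with a double edge between the middle two (F_4). One simple-root ordering that puts it in standard form is (alpha_4, alpha_3, alpha_2, alpha_1). So the algebra is type F_4.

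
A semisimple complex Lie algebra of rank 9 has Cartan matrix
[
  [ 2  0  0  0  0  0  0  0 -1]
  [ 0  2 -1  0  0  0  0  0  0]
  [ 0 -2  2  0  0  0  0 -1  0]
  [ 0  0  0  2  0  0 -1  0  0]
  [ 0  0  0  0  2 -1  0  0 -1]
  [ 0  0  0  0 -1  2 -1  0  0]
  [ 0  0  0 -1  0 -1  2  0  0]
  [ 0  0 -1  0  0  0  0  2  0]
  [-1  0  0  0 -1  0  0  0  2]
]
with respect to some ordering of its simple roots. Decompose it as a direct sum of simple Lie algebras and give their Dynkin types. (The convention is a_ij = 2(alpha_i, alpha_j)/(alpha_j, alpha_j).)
A_6 + B_3

The diagram associated to this matrix has two connected components: the simple roots {alpha_1, alpha_4, alpha_5, alpha_6, alpha_7, alpha_9} form a chain of 6 nodes with single edges (A_6), and {alpha_2, alpha_3, alpha_8} form a chain of 3 nodes with a double edge at one end; the terminal node there is the unique short simple root (B_3). A semisimple Lie algebra decomposes uniquely as the direct sum of simple ideals, one per connected component of its Dynkin diagram, so g ≅ A_6 ⊕ B_3 (dimension 48 + 21 = 69).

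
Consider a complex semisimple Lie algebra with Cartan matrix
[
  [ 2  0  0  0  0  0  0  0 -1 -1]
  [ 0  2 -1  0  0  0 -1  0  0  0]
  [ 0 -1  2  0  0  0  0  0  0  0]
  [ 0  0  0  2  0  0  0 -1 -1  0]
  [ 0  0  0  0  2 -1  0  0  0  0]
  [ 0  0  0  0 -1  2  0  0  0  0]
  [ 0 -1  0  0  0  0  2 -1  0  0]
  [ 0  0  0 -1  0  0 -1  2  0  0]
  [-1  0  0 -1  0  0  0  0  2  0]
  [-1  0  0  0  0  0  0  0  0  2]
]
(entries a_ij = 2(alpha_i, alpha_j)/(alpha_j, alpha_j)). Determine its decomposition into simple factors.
A2 + A8

The diagram associated to this matrix has two connected components: the simple roots {alpha_5, alpha_6} form a chain of 2 nodes with single edges (A_2), and {alpha_1, alpha_2, alpha_3, alpha_4, alpha_7, alpha_8, alpha_9, alpha_10} form a chain of 8 nodes with single edges (A_8). A semisimple Lie algebra decomposes uniquely as the direct sum of simple ideals, one per connected component of its Dynkin diagram, so g ≅ A_2 ⊕ A_8 (dimension 8 + 80 = 88).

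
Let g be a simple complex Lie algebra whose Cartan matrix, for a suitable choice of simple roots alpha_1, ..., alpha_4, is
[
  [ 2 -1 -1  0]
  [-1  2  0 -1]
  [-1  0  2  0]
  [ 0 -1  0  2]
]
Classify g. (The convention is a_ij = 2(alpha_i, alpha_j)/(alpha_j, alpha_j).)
A_4 (sl(5))

The matrix has rank 4 with 2's on the diagonal. Reading the off-diagonal entries as Dynkin edges (a single edge where a_ij = a_ji = -1; a double or triple edge where a_ij * a_ji = 2 or 3), the diagram is a chain of 4 nodes with single edges (A_4). One simple-root ordering that puts it in standard form is (alpha_4, alpha_2, alpha_1, alpha_3). So the algebra is type A_4, i.e. sl(5).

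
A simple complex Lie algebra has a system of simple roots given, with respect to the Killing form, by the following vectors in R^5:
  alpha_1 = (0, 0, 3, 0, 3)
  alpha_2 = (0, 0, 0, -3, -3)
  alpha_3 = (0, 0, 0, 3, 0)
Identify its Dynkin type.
B_3 (so(7))

Compute the Cartan integers a_ij = 2(alpha_i, alpha_j)/(alpha_j, alpha_j); the resulting 3x3 Cartan matrix is
[[2, -1, 0], [-1, 2, -2], [0, -1, 2]].
The roots have two lengths (squared-length ratio 2:1); the short ones are alpha_{3}. The associated Dynkin diagram is a chain of 3 nodes with a double edge at one end; the terminal node there is the unique short simple root (B_3), so the type is B_3 (the algebra so(7)).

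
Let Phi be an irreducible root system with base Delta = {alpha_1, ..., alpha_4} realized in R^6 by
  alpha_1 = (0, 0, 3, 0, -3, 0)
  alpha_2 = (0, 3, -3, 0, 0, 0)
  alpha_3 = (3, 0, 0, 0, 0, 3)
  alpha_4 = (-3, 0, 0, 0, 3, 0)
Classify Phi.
type A_4

Compute the Cartan integers a_ij = 2(alpha_i, alpha_j)/(alpha_j, alpha_j); the resulting 4x4 Cartan matrix is
[[2, -1, 0, -1], [-1, 2, 0, 0], [0, 0, 2, -1], [-1, 0, -1, 2]].
All simple roots have the same length, so the diagram is simply laced. The associated Dynkin diagram is a chain of 4 nodes with single edges (A_4), so the type is A_4 (the algebra sl(5)).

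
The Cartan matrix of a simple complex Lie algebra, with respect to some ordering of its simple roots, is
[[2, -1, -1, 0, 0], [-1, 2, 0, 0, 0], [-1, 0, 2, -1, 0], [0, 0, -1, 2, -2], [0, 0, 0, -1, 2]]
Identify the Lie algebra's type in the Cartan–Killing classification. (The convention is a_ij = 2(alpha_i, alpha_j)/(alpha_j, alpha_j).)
The matrix has rank 5 with 2's on the diagonal. Reading the off-diagonal entries as Dynkin edges (a single edge where a_ij = a_ji = -1; a double or triple edge where a_ij * a_ji = 2 or 3), the diagram is a chain of 5 nodes with a double edge at one end; the terminal node there is the unique short simple root (B_5). One simple-root ordering that puts it in standard form is (alpha_2, alpha_1, alpha_3, alpha_4, alpha_5). So the algebra is type B_5, i.e. so(11).

B_5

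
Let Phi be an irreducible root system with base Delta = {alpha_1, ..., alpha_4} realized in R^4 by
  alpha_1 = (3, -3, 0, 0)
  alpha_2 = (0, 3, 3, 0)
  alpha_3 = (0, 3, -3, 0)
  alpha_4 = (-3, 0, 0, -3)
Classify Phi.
Compute the Cartan integers a_ij = 2(alpha_i, alpha_j)/(alpha_j, alpha_j); the resulting 4x4 Cartan matrix is
[[2, -1, -1, -1], [-1, 2, 0, 0], [-1, 0, 2, 0], [-1, 0, 0, 2]].
All simple roots have the same length, so the diagram is simply laced. The associated Dynkin diagram is a chain of 2 nodes with a fork of two nodes at one end (D_4), so the type is D_4 (the algebra so(8)).

type D_4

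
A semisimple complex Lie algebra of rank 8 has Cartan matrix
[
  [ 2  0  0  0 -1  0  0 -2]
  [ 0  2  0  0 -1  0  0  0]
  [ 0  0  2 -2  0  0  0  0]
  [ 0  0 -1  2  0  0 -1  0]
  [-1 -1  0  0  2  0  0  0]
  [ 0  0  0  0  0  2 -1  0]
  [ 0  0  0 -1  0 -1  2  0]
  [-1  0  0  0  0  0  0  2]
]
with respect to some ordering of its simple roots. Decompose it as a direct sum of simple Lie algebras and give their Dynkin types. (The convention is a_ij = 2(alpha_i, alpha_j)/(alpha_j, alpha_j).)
The diagram associated to this matrix has two connected components: the simple roots {alpha_1, alpha_2, alpha_5, alpha_8} form a chain of 4 nodes with a double edge at one end; the terminal node there is the unique short simple root (B_4), and {alpha_3, alpha_4, alpha_6, alpha_7} form a chain of 4 nodes with a double edge at one end; the terminal node there is the unique long simple root (C_4). A semisimple Lie algebra decomposes uniquely as the direct sum of simple ideals, one per connected component of its Dynkin diagram, so g ≅ B_4 ⊕ C_4 (dimension 36 + 36 = 72).

B_4 (so(9)) ⊕ C_4 (sp(8))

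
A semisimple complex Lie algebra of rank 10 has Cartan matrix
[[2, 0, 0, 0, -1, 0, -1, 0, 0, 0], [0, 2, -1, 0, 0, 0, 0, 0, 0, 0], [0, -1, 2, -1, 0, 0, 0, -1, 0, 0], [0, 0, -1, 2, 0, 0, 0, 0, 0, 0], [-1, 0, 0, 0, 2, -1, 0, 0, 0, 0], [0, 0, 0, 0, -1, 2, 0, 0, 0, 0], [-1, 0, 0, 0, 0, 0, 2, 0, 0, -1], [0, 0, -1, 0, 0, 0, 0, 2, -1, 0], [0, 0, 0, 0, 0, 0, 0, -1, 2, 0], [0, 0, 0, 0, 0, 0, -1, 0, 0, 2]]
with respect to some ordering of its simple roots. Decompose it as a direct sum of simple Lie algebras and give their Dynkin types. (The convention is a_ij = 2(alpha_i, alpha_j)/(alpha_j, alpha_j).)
A5 ⊕ D5

The diagram associated to this matrix has two connected components: the simple roots {alpha_1, alpha_5, alpha_6, alpha_7, alpha_10} form a chain of 5 nodes with single edges (A_5), and {alpha_2, alpha_3, alpha_4, alpha_8, alpha_9} form a chain of 3 nodes with a fork of two nodes at one end (D_5). A semisimple Lie algebra decomposes uniquely as the direct sum of simple ideals, one per connected component of its Dynkin diagram, so g ≅ A_5 ⊕ D_5 (dimension 35 + 45 = 80).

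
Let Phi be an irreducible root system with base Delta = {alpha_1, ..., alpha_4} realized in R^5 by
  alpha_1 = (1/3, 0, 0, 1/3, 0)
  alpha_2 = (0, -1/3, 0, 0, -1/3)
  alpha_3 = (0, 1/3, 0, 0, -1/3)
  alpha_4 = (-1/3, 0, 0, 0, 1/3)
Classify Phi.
Compute the Cartan integers a_ij = 2(alpha_i, alpha_j)/(alpha_j, alpha_j); the resulting 4x4 Cartan matrix is
[[2, 0, 0, -1], [0, 2, 0, -1], [0, 0, 2, -1], [-1, -1, -1, 2]].
All simple roots have the same length, so the diagram is simply laced. The associated Dynkin diagram is a chain of 2 nodes with a fork of two nodes at one end (D_4), so the type is D_4 (the algebra so(8)).

D4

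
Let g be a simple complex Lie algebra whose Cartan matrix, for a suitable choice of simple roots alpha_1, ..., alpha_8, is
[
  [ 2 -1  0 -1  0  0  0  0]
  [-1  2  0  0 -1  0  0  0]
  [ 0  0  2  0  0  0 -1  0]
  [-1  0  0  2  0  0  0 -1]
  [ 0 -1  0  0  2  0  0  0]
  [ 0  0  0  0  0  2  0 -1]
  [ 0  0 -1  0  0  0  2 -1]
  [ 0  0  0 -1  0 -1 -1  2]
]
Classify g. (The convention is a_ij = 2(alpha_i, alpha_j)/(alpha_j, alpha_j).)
The matrix has rank 8 with 2's on the diagonal. Reading the off-diagonal entries as Dynkin edges (a single edge where a_ij = a_ji = -1; a double or triple edge where a_ij * a_ji = 2 or 3), the diagram is a chain of 7 nodes with one extra node attached to the third node from one end (E_8). One simple-root ordering that puts it in standard form is (alpha_3, alpha_6, alpha_7, alpha_8, alpha_4, alpha_1, alpha_2, alpha_5). So the algebra is type E_8.

type E_8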